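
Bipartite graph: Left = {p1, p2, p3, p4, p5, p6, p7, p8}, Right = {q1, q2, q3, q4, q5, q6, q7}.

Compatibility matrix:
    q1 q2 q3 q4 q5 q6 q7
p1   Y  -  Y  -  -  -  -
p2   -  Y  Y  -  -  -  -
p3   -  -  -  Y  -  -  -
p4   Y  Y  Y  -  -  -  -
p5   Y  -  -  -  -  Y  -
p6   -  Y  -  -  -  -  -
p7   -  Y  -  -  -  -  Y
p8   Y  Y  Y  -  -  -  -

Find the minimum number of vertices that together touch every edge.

{p3, p5, p7, q1, q2, q3} is a vertex cover of size 6: every edge has an endpoint in this set.
No smaller cover exists because p1–q1, p2–q3, p3–q4, p4–q2, p5–q6, p7–q7 is a matching of size 6, and a cover must include an endpoint of each of these disjoint edges (König's theorem).

6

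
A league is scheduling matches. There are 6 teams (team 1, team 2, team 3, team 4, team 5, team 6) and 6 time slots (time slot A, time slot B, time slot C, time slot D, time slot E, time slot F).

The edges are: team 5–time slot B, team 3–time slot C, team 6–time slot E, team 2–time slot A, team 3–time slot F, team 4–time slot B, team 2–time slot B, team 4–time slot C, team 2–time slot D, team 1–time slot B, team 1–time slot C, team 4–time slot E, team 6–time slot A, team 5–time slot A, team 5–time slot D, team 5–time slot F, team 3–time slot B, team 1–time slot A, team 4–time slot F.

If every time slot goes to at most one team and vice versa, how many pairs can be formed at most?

For example, pair team 1-time slot B, team 2-time slot D, team 3-time slot C, team 4-time slot E, team 5-time slot F, team 6-time slot A.
This saturates every team, so 6 is the maximum.

6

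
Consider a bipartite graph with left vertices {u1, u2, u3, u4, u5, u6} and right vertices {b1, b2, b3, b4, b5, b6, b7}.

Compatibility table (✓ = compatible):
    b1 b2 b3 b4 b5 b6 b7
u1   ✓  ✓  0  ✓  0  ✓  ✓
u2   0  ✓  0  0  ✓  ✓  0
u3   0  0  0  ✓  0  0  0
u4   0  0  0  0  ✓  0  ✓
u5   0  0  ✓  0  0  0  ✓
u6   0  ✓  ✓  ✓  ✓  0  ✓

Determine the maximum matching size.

One maximum matching: u1–b1, u2–b6, u3–b4, u4–b5, u5–b3, u6–b7.
This saturates every left vertex, so 6 is the maximum.

6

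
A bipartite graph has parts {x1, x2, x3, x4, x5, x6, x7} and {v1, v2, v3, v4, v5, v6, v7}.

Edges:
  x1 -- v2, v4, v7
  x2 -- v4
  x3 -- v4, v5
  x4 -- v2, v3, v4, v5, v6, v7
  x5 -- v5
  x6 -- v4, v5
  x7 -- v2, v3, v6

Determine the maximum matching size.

5

One maximum matching: x1-v7, x2-v4, x3-v5, x4-v3, x7-v2.
The set {x2, x3, x5, x6} has only 2 neighbours ({v4, v5}), so by Hall's theorem at most 5 of the 7 left vertices can be matched.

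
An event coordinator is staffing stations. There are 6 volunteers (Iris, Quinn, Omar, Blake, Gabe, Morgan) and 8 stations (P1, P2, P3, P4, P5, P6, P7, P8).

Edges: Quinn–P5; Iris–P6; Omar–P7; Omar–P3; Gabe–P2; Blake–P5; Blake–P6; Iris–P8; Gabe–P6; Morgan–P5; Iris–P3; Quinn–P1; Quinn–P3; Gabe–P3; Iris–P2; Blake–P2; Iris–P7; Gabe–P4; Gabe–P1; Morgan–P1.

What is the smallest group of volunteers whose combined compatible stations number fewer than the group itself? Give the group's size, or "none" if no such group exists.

none

A matching saturating every volunteer exists, for instance Iris→P2, Quinn→P5, Omar→P7, Blake→P6, Gabe→P3, Morgan→P1.
By Hall's marriage theorem, this means |N(S)| ≥ |S| for every subset S, so no violating subset exists.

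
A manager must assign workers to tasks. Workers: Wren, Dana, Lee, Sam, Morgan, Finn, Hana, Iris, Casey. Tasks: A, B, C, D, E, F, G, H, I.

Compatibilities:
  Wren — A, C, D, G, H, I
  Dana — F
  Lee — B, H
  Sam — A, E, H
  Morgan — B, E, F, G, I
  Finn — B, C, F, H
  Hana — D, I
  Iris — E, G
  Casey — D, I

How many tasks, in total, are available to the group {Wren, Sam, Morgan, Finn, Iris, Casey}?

9

The union of neighbours of {Wren, Sam, Morgan, Finn, Iris, Casey} is {A, B, C, D, E, F, G, H, I}, which has 9 elements.
Since |N(S)| = 9 ≥ |S| = 6, Hall's condition holds for this subset.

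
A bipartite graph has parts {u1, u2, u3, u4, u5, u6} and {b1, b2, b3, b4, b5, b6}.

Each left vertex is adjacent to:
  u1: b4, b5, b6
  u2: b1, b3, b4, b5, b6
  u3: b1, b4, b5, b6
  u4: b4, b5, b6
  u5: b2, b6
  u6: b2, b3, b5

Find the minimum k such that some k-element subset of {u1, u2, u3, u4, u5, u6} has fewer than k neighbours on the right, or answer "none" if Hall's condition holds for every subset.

none

A matching saturating every left vertex exists, for instance u1→b4, u2→b1, u3→b5, u4→b6, u5→b2, u6→b3.
By Hall's marriage theorem, this means |N(S)| ≥ |S| for every subset S, so no violating subset exists.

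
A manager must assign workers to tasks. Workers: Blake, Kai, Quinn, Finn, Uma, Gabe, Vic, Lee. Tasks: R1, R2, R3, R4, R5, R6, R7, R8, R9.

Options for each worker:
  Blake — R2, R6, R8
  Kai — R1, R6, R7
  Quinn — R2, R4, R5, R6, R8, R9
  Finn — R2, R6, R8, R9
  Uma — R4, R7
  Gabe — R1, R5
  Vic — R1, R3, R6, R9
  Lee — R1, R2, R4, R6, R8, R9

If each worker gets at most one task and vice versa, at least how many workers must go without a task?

One maximum matching: Blake→R8, Kai→R1, Quinn→R4, Finn→R2, Uma→R7, Gabe→R5, Vic→R6, Lee→R9.
This saturates every worker, so 8 is the maximum.
That matches 8 of the 8, leaving 0 unmatched; no matching can do better.

0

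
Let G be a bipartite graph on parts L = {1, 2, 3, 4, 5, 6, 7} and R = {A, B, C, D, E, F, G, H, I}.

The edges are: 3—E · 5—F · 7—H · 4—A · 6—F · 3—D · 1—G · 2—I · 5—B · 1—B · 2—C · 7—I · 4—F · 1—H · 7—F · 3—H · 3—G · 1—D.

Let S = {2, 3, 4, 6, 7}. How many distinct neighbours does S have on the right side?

8

The union of neighbours of {2, 3, 4, 6, 7} is {A, C, D, E, F, G, H, I}, which has 8 elements.
Since |N(S)| = 8 ≥ |S| = 5, Hall's condition holds for this subset.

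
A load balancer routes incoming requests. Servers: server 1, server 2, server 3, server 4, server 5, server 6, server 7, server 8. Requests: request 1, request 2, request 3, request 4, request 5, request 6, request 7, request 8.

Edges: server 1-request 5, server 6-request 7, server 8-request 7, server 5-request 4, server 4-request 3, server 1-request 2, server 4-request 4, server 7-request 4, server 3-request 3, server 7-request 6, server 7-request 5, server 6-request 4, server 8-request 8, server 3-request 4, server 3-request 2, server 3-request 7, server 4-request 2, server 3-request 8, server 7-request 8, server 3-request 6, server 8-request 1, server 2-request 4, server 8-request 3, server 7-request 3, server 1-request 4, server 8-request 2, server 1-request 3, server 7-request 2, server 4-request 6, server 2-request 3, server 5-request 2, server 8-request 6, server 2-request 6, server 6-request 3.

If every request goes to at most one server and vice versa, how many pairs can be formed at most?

One maximum matching: server 1–request 5, server 2–request 4, server 3–request 8, server 4–request 3, server 5–request 2, server 6–request 7, server 7–request 6, server 8–request 1.
This saturates every server, so 8 is the maximum.

8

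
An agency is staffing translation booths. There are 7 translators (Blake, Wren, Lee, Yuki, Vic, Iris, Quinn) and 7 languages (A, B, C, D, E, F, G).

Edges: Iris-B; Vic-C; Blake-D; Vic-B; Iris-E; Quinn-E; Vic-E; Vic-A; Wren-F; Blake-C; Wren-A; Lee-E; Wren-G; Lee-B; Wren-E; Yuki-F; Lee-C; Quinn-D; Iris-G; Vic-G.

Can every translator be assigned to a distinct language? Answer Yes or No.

Yes

One maximum matching: Blake-D, Wren-A, Lee-B, Yuki-F, Vic-C, Iris-G, Quinn-E.
Every translator is matched, so this is a perfect matching.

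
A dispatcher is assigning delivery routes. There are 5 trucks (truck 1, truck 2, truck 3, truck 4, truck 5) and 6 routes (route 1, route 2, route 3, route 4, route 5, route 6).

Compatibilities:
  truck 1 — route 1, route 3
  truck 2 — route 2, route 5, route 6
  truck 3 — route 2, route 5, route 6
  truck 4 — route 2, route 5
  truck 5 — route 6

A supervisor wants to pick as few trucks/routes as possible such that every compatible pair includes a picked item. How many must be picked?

{truck 1, route 2, route 5, route 6} is a vertex cover of size 4: every edge has an endpoint in this set.
No smaller cover exists because truck 1–route 3, truck 2–route 5, truck 3–route 6, truck 4–route 2 is a matching of size 4, and a cover must include an endpoint of each of these disjoint edges (König's theorem).

4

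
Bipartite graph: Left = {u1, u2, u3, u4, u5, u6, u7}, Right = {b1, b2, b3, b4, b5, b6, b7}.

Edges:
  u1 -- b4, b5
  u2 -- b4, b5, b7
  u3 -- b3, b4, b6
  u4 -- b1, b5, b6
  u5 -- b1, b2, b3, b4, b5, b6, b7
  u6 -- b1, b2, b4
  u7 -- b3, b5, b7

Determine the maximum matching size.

One maximum matching: u1-b4, u2-b7, u3-b6, u4-b5, u5-b1, u6-b2, u7-b3.
This saturates every left vertex, so 7 is the maximum.

7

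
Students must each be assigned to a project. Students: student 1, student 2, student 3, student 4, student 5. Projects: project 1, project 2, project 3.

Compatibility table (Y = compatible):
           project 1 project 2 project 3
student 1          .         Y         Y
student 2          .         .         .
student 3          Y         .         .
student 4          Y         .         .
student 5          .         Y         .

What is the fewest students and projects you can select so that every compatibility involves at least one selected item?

3

The 3 edges student 1–project 3, student 3–project 1, student 5–project 2 form a matching, so any vertex cover needs at least 3 vertices (one per matched edge).
Conversely {student 1, student 5, project 1} meets every edge and has exactly 3 vertices, so 3 is optimal.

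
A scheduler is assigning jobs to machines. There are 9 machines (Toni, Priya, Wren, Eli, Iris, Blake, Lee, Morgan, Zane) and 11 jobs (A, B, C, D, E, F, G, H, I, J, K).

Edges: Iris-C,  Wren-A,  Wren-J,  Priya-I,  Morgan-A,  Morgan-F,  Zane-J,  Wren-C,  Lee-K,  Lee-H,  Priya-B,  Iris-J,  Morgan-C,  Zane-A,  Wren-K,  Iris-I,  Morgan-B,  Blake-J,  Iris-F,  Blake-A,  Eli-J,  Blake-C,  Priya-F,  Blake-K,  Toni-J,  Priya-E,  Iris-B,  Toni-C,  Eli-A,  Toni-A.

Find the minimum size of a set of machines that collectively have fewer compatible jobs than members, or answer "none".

Take S = {Toni, Wren, Eli, Blake, Zane}. Its neighbourhood is {A, C, J, K}, so |N(S)| = 4 < |S| = 5.
Every subset of size less than 5 has at least as many neighbours as members, so 5 is the minimum.

5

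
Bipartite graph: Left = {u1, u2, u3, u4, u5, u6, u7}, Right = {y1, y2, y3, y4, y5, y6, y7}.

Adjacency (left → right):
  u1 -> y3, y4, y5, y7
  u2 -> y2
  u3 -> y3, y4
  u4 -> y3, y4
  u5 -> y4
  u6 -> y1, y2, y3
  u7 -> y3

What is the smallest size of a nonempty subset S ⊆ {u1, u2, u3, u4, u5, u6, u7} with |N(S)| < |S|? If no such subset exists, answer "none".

3

Take S = {u3, u4, u5}. Its neighbourhood is {y3, y4}, so |N(S)| = 2 < |S| = 3.
Every subset of size less than 3 has at least as many neighbours as members, so 3 is the minimum.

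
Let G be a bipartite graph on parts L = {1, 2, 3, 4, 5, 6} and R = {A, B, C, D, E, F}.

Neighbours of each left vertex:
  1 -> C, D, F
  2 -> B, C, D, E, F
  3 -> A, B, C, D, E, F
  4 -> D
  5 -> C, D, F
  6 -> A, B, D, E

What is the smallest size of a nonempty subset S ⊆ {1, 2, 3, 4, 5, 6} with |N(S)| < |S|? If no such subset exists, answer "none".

A matching saturating every left vertex exists, for instance 1→C, 2→E, 3→A, 4→D, 5→F, 6→B.
By Hall's marriage theorem, this means |N(S)| ≥ |S| for every subset S, so no violating subset exists.

none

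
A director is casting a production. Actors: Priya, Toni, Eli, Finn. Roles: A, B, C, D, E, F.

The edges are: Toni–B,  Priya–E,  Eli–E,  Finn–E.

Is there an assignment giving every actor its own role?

No

The set {Priya, Eli, Finn} has only 1 neighbour ({E}), so by Hall's theorem at most 2 of the 4 actors can be matched.
Hence no matching covers every actor.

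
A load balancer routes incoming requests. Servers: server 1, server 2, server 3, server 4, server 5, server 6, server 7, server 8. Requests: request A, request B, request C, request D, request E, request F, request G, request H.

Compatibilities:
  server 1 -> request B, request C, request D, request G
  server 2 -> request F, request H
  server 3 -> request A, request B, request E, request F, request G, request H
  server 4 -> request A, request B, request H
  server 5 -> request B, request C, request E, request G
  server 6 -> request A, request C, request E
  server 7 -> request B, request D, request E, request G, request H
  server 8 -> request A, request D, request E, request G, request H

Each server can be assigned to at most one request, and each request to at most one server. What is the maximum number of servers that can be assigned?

For example, pair server 1-request D, server 2-request F, server 3-request G, server 4-request B, server 5-request C, server 6-request A, server 7-request H, server 8-request E.
This saturates every server, so 8 is the maximum.

8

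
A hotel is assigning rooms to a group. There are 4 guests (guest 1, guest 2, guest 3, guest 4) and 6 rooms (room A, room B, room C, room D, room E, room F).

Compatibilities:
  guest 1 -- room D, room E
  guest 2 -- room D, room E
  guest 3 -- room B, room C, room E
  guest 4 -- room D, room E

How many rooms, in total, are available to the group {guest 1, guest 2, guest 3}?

4

The union of neighbours of {guest 1, guest 2, guest 3} is {room B, room C, room D, room E}, which has 4 elements.
Since |N(S)| = 4 ≥ |S| = 3, Hall's condition holds for this subset.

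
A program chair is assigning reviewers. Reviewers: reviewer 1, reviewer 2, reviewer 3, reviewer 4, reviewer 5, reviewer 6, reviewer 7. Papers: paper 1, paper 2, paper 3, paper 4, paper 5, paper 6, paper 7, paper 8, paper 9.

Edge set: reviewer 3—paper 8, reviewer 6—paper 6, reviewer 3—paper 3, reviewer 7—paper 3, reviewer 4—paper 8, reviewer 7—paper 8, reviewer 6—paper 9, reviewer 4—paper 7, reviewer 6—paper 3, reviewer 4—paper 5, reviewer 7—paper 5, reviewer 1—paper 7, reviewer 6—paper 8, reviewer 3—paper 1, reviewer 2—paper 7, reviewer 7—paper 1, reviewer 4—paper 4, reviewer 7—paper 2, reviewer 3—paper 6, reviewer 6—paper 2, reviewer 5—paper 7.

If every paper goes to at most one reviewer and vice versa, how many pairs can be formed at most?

A valid assignment of size 5: reviewer 1→paper 7, reviewer 3→paper 1, reviewer 4→paper 4, reviewer 6→paper 6, reviewer 7→paper 2.
The set {reviewer 1, reviewer 2, reviewer 5} has only 1 neighbour ({paper 7}), so by Hall's theorem at most 5 of the 7 reviewers can be matched.

5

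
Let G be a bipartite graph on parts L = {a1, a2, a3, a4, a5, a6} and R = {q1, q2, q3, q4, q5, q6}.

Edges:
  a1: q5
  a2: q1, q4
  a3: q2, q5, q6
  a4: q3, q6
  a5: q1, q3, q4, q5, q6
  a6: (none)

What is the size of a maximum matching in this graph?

One maximum matching: a1–q5, a2–q4, a3–q2, a4–q3, a5–q6.
The set {a6} has only 0 neighbours (∅), so by Hall's theorem at most 5 of the 6 left vertices can be matched.

5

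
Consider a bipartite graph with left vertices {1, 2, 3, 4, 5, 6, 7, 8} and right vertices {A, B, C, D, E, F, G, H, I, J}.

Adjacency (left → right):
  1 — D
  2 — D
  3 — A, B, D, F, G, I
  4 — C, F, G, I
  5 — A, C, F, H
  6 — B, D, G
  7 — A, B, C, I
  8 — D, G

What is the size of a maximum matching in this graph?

7

A valid assignment of size 7: 1→D, 3→A, 4→C, 5→F, 6→B, 7→I, 8→G.
The set {1, 2} has only 1 neighbour ({D}), so by Hall's theorem at most 7 of the 8 left vertices can be matched.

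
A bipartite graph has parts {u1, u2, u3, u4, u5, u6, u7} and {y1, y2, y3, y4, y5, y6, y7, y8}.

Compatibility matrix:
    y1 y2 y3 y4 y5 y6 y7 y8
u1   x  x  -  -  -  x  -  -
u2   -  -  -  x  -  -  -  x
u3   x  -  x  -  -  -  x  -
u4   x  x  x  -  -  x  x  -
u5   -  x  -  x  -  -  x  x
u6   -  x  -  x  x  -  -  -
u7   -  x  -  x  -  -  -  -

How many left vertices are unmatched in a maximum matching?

One maximum matching: u1-y1, u2-y8, u3-y3, u4-y6, u5-y7, u6-y5, u7-y2.
All 7 left vertices are matched, so no larger matching exists.
That matches 7 of the 7, leaving 0 unmatched; no matching can do better.

0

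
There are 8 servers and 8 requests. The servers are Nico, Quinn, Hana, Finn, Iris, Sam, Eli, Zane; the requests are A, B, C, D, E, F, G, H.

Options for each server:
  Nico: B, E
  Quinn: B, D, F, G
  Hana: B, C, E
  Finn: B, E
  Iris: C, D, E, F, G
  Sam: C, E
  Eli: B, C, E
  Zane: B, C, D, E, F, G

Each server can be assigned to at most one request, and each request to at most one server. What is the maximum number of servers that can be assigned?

A valid assignment of size 6: Nico→E, Quinn→D, Hana→C, Finn→B, Iris→F, Zane→G.
The set {Nico, Hana, Finn, Sam, Eli} has only 3 neighbours ({B, C, E}), so by Hall's theorem at most 6 of the 8 servers can be matched.

6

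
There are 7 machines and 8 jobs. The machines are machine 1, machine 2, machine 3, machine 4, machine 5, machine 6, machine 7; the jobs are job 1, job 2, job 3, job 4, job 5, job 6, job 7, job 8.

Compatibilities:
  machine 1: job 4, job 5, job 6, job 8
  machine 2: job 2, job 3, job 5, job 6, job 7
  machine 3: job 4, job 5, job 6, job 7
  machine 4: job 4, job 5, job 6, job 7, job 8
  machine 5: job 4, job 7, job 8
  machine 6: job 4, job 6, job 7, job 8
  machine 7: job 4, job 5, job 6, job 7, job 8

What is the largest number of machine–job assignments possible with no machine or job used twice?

6

For example, pair machine 1–job 4, machine 2–job 3, machine 3–job 5, machine 4–job 7, machine 5–job 8, machine 6–job 6.
The set {machine 1, machine 3, machine 4, machine 5, machine 6, machine 7} has only 5 neighbours ({job 4, job 5, job 6, job 7, job 8}), so by Hall's theorem at most 6 of the 7 machines can be matched.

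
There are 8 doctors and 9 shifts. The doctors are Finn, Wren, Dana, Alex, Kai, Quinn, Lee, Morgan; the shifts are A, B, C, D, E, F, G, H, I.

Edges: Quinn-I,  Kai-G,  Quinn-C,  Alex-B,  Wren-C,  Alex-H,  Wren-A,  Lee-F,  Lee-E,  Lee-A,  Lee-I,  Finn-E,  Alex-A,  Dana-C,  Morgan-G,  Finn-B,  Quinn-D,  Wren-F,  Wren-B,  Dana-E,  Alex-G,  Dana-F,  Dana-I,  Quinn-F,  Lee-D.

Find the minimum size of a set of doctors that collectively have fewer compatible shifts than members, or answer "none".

Take S = {Kai, Morgan}. Its neighbourhood is {G}, so |N(S)| = 1 < |S| = 2.
No single vertex violates Hall's condition since each has at least one neighbour, so 2 is the minimum.

2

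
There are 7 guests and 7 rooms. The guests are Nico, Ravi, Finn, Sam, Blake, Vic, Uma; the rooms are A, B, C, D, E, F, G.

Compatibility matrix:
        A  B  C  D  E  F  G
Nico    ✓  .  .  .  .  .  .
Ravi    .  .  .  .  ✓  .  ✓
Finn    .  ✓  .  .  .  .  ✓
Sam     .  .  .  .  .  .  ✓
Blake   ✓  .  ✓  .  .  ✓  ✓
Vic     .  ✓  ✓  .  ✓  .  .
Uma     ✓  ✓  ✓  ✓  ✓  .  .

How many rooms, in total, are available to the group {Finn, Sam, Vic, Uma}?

6

The union of neighbours of {Finn, Sam, Vic, Uma} is {A, B, C, D, E, G}, which has 6 elements.
Since |N(S)| = 6 ≥ |S| = 4, Hall's condition holds for this subset.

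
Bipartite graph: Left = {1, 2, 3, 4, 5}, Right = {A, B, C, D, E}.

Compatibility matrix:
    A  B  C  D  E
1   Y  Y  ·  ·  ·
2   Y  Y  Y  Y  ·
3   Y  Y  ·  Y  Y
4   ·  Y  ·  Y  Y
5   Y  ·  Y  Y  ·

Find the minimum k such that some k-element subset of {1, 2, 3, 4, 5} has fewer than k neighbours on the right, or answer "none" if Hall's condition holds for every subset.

none

A matching saturating every left vertex exists, for instance 1→A, 2→B, 3→D, 4→E, 5→C.
By Hall's marriage theorem, this means |N(S)| ≥ |S| for every subset S, so no violating subset exists.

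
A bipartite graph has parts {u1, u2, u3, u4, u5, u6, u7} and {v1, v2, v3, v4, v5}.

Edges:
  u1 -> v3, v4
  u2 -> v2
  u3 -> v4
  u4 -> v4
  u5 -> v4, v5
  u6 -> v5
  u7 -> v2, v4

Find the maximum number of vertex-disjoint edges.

A valid assignment of size 4: u1–v3, u2–v2, u3–v4, u5–v5.
The set {u2, u3, u4, u5, u6, u7} has only 3 neighbours ({v2, v4, v5}), so by Hall's theorem at most 4 of the 7 left vertices can be matched.

4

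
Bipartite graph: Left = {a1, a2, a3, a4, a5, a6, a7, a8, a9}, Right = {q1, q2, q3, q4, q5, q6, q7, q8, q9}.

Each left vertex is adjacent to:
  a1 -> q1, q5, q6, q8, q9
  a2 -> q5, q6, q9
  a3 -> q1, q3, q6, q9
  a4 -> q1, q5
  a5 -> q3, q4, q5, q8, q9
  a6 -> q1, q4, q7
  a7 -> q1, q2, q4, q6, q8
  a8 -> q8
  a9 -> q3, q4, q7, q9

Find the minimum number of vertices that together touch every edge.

9

A maximum matching has 9 edges (e.g. a1–q6, a2–q5, a3–q3, a4–q1, a5–q9, a6–q7, a7–q2, a8–q8, a9–q4).
By König's theorem the minimum vertex cover has the same size. One such cover is {a1, a2, a3, a4, a5, a6, a7, a8, a9}.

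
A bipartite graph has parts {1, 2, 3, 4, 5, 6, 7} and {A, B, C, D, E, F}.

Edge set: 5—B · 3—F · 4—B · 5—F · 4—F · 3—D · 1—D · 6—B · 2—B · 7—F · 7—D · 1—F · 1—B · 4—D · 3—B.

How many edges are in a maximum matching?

For example, pair 1–D, 2–B, 3–F.
The set {1, 2, 3, 4, 5, 6, 7} has only 3 neighbours ({B, D, F}), so by Hall's theorem at most 3 of the 7 left vertices can be matched.

3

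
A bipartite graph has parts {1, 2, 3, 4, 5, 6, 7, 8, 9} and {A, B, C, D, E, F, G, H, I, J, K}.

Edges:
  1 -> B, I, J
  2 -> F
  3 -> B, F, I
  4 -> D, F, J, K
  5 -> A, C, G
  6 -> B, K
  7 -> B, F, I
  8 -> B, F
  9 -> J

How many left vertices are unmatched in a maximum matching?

2

A valid assignment of size 7: 1→J, 2→F, 3→I, 4→D, 5→C, 6→K, 7→B.
The set {1, 2, 3, 7, 8, 9} has only 4 neighbours ({B, F, I, J}), so by Hall's theorem at most 7 of the 9 left vertices can be matched.
That matches 7 of the 9, leaving 2 unmatched; no matching can do better.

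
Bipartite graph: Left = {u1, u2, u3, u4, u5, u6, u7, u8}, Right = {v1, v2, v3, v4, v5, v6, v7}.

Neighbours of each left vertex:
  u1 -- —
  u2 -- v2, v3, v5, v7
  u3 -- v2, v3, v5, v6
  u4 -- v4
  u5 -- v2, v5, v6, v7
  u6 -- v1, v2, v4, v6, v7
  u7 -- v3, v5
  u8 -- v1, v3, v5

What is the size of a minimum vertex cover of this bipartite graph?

7

A maximum matching has 7 edges (e.g. u2–v2, u3–v5, u4–v4, u5–v7, u6–v6, u7–v3, u8–v1).
By König's theorem the minimum vertex cover has the same size. One such cover is {u2, u3, u4, u5, u6, u7, u8}.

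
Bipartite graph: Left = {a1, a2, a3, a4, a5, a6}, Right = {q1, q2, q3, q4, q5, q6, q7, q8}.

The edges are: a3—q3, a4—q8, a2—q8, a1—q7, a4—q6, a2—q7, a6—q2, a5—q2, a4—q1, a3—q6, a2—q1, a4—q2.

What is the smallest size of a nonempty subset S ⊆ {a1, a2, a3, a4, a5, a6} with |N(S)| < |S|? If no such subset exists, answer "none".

2

Take S = {a5, a6}. Its neighbourhood is {q2}, so |N(S)| = 1 < |S| = 2.
No single vertex violates Hall's condition since each has at least one neighbour, so 2 is the minimum.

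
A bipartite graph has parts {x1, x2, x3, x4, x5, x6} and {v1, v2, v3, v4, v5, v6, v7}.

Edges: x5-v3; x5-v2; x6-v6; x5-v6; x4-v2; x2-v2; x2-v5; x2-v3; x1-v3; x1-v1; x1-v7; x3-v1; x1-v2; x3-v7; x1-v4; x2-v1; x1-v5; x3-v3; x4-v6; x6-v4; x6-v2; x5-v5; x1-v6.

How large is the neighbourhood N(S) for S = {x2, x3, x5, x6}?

7

The union of neighbours of {x2, x3, x5, x6} is {v1, v2, v3, v4, v5, v6, v7}, which has 7 elements.
Since |N(S)| = 7 ≥ |S| = 4, Hall's condition holds for this subset.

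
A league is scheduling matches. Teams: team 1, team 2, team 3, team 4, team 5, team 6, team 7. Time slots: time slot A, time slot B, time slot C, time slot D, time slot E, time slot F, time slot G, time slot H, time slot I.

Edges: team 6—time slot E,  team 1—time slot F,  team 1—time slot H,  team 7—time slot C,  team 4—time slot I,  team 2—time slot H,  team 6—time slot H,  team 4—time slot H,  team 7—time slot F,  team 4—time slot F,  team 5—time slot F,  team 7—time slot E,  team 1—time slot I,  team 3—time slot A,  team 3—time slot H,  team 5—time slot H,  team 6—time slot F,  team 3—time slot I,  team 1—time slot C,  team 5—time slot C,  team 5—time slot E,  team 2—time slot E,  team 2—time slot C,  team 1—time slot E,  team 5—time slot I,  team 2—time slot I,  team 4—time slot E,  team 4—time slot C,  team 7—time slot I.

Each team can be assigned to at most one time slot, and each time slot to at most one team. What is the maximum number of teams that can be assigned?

For example, pair team 1→time slot H, team 2→time slot I, team 3→time slot A, team 4→time slot E, team 5→time slot C, team 6→time slot F.
The set {team 1, team 2, team 4, team 5, team 6, team 7} has only 5 neighbours ({time slot C, time slot E, time slot F, time slot H, time slot I}), so by Hall's theorem at most 6 of the 7 teams can be matched.

6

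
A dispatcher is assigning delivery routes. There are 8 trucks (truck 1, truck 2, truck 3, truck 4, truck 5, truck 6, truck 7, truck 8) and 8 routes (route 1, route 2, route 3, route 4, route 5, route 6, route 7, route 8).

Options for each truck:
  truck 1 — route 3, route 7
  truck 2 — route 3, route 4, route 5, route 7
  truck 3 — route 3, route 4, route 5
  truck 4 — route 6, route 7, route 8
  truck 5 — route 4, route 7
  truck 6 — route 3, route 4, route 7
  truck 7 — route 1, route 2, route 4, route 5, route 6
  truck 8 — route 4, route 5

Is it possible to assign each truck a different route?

The set {truck 1, truck 2, truck 3, truck 5, truck 6, truck 8} has only 4 neighbours ({route 3, route 4, route 5, route 7}), so by Hall's theorem at most 6 of the 8 trucks can be matched.
Hence no matching covers every truck.

No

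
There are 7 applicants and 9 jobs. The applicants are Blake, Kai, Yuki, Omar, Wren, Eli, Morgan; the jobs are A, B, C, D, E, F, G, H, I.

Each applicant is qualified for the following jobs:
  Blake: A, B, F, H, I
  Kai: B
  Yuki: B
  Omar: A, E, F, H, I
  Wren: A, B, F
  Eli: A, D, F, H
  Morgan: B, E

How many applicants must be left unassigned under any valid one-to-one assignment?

1

One maximum matching: Blake–H, Kai–B, Omar–A, Wren–F, Eli–D, Morgan–E.
The set {Kai, Yuki} has only 1 neighbour ({B}), so by Hall's theorem at most 6 of the 7 applicants can be matched.
That matches 6 of the 7, leaving 1 unmatched; no matching can do better.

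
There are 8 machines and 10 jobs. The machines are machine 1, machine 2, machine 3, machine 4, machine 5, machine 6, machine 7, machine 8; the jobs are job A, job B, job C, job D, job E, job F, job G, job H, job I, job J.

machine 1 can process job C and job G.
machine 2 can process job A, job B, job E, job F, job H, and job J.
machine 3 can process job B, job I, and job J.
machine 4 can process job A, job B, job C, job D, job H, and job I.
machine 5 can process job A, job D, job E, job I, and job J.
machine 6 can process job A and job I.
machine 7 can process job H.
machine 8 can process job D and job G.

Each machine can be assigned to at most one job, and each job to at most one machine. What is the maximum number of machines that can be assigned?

8

One maximum matching: machine 1-job C, machine 2-job F, machine 3-job I, machine 4-job D, machine 5-job J, machine 6-job A, machine 7-job H, machine 8-job G.
All 8 machines are matched, so no larger matching exists.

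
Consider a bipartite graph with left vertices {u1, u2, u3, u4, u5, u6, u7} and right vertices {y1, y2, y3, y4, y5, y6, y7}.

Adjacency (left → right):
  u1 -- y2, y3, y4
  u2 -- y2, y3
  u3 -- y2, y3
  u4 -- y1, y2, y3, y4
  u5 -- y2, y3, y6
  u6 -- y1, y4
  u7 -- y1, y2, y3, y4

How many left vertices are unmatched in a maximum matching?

2

A valid assignment of size 5: u1→y4, u2→y2, u3→y3, u4→y1, u5→y6.
The set {u1, u2, u3, u4, u6, u7} has only 4 neighbours ({y1, y2, y3, y4}), so by Hall's theorem at most 5 of the 7 left vertices can be matched.
That matches 5 of the 7, leaving 2 unmatched; no matching can do better.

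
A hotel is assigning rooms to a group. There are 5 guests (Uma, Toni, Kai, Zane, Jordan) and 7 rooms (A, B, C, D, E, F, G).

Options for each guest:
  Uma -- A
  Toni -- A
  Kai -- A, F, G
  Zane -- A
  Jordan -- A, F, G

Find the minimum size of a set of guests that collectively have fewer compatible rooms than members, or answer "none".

Take S = {Uma, Toni}. Its neighbourhood is {A}, so |N(S)| = 1 < |S| = 2.
No single vertex violates Hall's condition since each has at least one neighbour, so 2 is the minimum.

2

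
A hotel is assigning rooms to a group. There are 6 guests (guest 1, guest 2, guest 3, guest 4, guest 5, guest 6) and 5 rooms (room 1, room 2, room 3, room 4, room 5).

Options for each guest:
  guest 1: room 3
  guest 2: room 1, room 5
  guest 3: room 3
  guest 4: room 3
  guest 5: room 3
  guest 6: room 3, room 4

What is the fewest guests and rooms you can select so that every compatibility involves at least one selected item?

A maximum matching has 3 edges (e.g. guest 1–room 3, guest 2–room 1, guest 6–room 4).
By König's theorem the minimum vertex cover has the same size. One such cover is {guest 2, guest 6, room 3}.

3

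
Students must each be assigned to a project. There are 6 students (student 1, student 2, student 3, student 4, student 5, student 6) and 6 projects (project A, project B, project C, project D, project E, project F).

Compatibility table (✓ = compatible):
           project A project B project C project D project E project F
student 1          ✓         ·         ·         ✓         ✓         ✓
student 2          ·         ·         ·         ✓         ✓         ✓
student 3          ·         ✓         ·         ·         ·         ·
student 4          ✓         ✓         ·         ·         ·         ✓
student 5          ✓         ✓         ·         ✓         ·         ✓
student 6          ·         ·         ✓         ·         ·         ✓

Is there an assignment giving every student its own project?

Yes

One maximum matching: student 1→project D, student 2→project E, student 3→project B, student 4→project F, student 5→project A, student 6→project C.
Every student is matched, so this is a perfect matching.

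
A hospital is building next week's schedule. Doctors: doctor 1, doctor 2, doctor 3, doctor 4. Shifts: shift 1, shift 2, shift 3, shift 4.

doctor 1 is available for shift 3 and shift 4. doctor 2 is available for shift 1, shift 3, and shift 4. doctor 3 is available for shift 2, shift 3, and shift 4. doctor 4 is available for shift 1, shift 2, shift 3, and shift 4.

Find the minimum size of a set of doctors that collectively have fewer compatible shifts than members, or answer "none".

none

A matching saturating every doctor exists, for instance doctor 1→shift 4, doctor 2→shift 1, doctor 3→shift 3, doctor 4→shift 2.
By Hall's marriage theorem, this means |N(S)| ≥ |S| for every subset S, so no violating subset exists.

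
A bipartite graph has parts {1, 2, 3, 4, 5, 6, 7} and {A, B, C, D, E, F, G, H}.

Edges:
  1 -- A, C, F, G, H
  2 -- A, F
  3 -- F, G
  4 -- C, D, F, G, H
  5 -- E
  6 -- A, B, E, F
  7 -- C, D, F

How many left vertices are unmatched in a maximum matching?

0

One maximum matching: 1–C, 2–A, 3–G, 4–H, 5–E, 6–B, 7–F.
All 7 left vertices are matched, so no larger matching exists.
That matches 7 of the 7, leaving 0 unmatched; no matching can do better.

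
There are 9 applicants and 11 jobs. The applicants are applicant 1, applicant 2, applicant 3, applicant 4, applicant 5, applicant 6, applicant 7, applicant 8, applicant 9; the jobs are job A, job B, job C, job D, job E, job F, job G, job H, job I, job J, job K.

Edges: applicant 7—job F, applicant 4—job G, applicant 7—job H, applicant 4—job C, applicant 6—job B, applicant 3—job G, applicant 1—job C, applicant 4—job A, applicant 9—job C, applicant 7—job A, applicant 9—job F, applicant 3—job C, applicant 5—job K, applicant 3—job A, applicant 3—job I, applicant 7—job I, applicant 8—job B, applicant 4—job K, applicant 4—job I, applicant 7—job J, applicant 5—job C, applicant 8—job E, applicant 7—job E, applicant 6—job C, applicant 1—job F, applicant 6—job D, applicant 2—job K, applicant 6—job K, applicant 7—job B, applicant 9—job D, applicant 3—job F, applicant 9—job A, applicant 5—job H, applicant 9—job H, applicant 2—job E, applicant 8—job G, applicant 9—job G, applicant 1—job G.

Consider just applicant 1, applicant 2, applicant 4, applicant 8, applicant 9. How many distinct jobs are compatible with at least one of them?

10

The union of neighbours of {applicant 1, applicant 2, applicant 4, applicant 8, applicant 9} is {job A, job B, job C, job D, job E, job F, job G, job H, job I, job K}, which has 10 elements.
Since |N(S)| = 10 ≥ |S| = 5, Hall's condition holds for this subset.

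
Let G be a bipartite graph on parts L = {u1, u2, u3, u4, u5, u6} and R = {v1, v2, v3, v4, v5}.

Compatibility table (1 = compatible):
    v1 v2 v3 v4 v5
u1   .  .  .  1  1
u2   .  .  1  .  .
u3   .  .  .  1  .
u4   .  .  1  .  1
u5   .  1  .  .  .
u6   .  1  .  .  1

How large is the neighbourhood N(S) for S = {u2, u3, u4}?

The union of neighbours of {u2, u3, u4} is {v3, v4, v5}, which has 3 elements.
Since |N(S)| = 3 ≥ |S| = 3, Hall's condition holds for this subset.

3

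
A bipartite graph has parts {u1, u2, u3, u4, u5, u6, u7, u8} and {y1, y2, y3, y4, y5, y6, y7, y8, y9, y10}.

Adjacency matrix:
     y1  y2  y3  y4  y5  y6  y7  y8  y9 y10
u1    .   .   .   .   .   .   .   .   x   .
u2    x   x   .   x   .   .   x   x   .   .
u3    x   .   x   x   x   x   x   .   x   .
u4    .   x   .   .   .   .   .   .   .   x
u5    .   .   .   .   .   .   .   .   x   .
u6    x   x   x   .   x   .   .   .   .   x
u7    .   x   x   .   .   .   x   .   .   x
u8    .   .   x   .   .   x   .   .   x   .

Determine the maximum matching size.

A valid assignment of size 7: u1-y9, u2-y7, u3-y6, u4-y2, u6-y1, u7-y10, u8-y3.
The set {u1, u5} has only 1 neighbour ({y9}), so by Hall's theorem at most 7 of the 8 left vertices can be matched.

7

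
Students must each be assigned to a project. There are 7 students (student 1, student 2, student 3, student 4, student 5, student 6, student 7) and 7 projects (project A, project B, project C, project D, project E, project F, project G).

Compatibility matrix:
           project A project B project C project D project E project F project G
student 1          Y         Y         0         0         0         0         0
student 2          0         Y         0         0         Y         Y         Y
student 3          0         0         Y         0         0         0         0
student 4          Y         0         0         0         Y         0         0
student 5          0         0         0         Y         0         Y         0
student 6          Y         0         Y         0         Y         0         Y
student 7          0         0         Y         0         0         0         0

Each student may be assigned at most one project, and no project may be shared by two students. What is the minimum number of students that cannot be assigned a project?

For example, pair student 1–project B, student 2–project G, student 3–project C, student 4–project A, student 5–project F, student 6–project E.
The set {student 3, student 7} has only 1 neighbour ({project C}), so by Hall's theorem at most 6 of the 7 students can be matched.
That matches 6 of the 7, leaving 1 unmatched; no matching can do better.

1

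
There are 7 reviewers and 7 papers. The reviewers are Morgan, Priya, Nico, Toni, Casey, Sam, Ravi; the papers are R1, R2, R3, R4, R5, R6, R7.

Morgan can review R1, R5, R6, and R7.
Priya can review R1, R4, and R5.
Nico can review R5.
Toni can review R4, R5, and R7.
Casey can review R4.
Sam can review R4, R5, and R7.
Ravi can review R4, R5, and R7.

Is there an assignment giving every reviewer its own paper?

The set {Nico, Toni, Casey, Sam, Ravi} has only 3 neighbours ({R4, R5, R7}), so by Hall's theorem at most 5 of the 7 reviewers can be matched.
Hence no matching covers every reviewer.

No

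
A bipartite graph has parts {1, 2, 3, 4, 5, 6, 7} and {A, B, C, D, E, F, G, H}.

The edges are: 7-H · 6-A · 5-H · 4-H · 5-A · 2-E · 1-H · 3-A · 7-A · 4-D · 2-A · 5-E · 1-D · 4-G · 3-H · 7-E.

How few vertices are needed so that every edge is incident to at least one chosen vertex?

5

A maximum matching has 5 edges (e.g. 1–D, 2–A, 3–H, 4–G, 5–E).
By König's theorem the minimum vertex cover has the same size. One such cover is {1, 4, A, E, H}.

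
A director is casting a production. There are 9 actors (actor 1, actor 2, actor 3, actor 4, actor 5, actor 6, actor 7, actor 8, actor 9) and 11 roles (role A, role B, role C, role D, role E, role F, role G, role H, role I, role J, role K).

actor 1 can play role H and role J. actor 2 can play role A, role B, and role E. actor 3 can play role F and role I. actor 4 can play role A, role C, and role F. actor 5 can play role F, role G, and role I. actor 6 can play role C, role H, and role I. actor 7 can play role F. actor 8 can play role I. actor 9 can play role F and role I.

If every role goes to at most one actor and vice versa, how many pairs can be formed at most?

7

A valid assignment of size 7: actor 1–role J, actor 2–role B, actor 3–role I, actor 4–role A, actor 5–role G, actor 6–role H, actor 7–role F.
The set {actor 3, actor 7, actor 8, actor 9} has only 2 neighbours ({role F, role I}), so by Hall's theorem at most 7 of the 9 actors can be matched.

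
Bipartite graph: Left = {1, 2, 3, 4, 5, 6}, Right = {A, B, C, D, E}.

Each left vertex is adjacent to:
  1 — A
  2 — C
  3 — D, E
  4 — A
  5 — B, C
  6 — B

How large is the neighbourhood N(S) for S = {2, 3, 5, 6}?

4

The union of neighbours of {2, 3, 5, 6} is {B, C, D, E}, which has 4 elements.
Since |N(S)| = 4 ≥ |S| = 4, Hall's condition holds for this subset.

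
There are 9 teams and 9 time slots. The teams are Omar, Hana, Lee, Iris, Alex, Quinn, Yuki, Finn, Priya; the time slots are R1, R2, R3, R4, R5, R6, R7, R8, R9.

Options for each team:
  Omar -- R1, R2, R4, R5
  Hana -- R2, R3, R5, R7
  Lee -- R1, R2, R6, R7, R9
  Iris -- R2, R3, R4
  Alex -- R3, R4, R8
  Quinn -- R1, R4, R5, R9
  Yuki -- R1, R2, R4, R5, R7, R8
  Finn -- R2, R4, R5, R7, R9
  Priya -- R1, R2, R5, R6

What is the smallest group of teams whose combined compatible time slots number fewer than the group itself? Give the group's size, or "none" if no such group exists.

A matching saturating every team exists, for instance Omar→R4, Hana→R7, Lee→R6, Iris→R3, Alex→R8, Quinn→R9, Yuki→R1, Finn→R2, Priya→R5.
By Hall's marriage theorem, this means |N(S)| ≥ |S| for every subset S, so no violating subset exists.

none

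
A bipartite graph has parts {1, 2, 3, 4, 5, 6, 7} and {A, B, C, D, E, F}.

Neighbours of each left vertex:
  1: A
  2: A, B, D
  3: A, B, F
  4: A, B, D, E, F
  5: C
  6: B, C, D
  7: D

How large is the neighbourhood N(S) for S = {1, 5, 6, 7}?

The union of neighbours of {1, 5, 6, 7} is {A, B, C, D}, which has 4 elements.
Since |N(S)| = 4 ≥ |S| = 4, Hall's condition holds for this subset.

4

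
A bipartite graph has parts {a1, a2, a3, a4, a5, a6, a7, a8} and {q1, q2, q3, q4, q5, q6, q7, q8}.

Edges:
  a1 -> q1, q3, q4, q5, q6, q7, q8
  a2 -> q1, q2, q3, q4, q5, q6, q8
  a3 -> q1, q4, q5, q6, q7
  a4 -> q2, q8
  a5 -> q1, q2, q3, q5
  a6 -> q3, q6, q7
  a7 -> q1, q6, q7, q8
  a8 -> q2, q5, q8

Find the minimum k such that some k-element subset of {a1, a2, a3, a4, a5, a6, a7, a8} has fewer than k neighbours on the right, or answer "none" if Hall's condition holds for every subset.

none

A matching saturating every left vertex exists, for instance a1→q6, a2→q4, a3→q1, a4→q2, a5→q5, a6→q3, a7→q7, a8→q8.
By Hall's marriage theorem, this means |N(S)| ≥ |S| for every subset S, so no violating subset exists.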